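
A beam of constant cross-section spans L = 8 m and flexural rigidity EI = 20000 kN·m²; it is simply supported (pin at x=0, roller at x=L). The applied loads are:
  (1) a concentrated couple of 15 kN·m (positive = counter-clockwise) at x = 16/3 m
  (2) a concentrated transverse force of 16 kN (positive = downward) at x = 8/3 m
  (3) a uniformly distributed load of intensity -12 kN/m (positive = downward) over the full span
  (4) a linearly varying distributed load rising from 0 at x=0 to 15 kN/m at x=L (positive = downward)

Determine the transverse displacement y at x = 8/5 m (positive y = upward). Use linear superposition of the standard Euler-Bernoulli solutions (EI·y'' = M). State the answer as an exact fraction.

Load 1 — applied couple M₀=15 kN·m at a=16/3 m (b=L-a=8/3):
  y_1 = (M₀x³/(6L)+C₁x)/EI  [x≤a] with C₁=M₀(3b²-L²)/(6L)=-40/3 = (15·(8/5)³/(6·8)+(-40/3)·(8/5))/20000 = -47/46875 m
Load 2 — point force P=16 kN at a=8/3 m (b=L-a=16/3):
  y_2 = -Pbx(L²-b²-x²)/(6LEI)  [x≤a] = -16·(16/3)·(8/5)·(8²-(16/3)²-(8/5)²)/(6·8·20000) = -29696/6328125 m
Load 3 — uniform load w=-12 kN/m over full span:
  y_3 = -wx(L³-2Lx²+x³)/(24EI) = -(-12)·(8/5)·(8³-2·8·(8/5)²+(8/5)³)/(24·20000) = 7424/390625 m
Load 4 — triangular load w₀=15 kN/m (0→w₀ over full span):
  y_4 = -w₀x(7L⁴-10L²x²+3x⁴)/(360LEI) = -15·(8/5)·(7·8⁴-10·8²·(8/5)²+3·(8/5)⁴)/(360·8·20000) = -22016/1953125 m
Superposition: y = Σ y_i = 322399/158203125 m ≈ 0.002038 m

y(8/5) = 322399/158203125 m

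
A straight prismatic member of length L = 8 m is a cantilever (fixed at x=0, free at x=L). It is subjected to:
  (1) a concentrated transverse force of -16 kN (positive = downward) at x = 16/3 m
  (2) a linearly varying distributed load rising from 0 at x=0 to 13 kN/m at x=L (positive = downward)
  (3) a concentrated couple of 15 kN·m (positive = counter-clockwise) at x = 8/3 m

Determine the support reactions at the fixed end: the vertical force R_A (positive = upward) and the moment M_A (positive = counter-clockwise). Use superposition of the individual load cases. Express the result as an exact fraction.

Load 1 — point force P=-16 kN at a=16/3 m (b=L-a=8/3):
  R_A = P = (-16) = -16 kN
  M_A = Pa = (-16)·(16/3) = -256/3 kN·m
Load 2 — triangular load w₀=13 kN/m (0→w₀ over full span):
  R_A = w₀L/2 = 13·8/2 = 52 kN
  M_A = w₀L²/3 = 13·8²/3 = 832/3 kN·m
Load 3 — applied couple M₀=15 kN·m at a=8/3 m (b=L-a=16/3):
  R_A = 0 kN
  M_A = -M₀ = -15 kN·m
Superposition: R_A = 36 kN, M_A = 177 kN·m

R_A = 36 kN, M_A = 177 kN·m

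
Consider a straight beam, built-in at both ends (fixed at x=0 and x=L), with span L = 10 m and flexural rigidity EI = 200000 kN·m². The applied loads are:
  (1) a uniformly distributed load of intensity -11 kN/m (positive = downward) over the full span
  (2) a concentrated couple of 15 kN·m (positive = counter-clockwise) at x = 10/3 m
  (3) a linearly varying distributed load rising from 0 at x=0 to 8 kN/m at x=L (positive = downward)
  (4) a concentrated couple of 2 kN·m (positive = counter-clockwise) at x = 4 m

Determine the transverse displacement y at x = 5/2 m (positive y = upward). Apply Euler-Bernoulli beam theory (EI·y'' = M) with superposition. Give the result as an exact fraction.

Load 1 — uniform load w=-11 kN/m over full span:
  y_1 = -wx²(L-x)²/(24EI) = -(-11)·(5/2)²·(10-(5/2))²/(24·200000) = 33/40960 m
Load 2 — applied couple M₀=15 kN·m at a=10/3 m (b=L-a=20/3):
  y_2 = (R_Ax³/6 - M_Ax²/2)/EI  [x≤a] with R_A=2, M_A=0 = (2·(5/2)³/6 - 0·(5/2)²/2)/200000 = 1/38400 m
Load 3 — triangular load w₀=8 kN/m (0→w₀ over full span):
  y_3 = -w₀x²(L-x)²(x+2L)/(120LEI) = -8·(5/2)²·(10-(5/2))²·((5/2)+2·10)/(120·10·200000) = -27/102400 m
Load 4 — applied couple M₀=2 kN·m at a=4 m (b=L-a=6):
  y_4 = (R_Ax³/6 - M_Ax²/2)/EI  [x≤a] with R_A=36/125, M_A=6/25 = ((36/125)·(5/2)³/6 - (6/25)·(5/2)²/2)/200000 = 0 m
Superposition: y = Σ y_i = 349/614400 m ≈ 0.000568 m

y(5/2) = 349/614400 m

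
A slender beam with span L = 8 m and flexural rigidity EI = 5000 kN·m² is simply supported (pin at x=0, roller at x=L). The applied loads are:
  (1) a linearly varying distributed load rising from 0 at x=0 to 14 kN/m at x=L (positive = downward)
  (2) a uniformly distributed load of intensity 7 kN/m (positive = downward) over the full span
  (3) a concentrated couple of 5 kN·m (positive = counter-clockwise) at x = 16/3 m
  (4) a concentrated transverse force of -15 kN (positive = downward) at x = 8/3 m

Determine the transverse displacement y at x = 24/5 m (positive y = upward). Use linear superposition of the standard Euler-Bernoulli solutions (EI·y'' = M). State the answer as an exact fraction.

Load 1 — triangular load w₀=14 kN/m (0→w₀ over full span):
  y_1 = -w₀x(7L⁴-10L²x²+3x⁴)/(360LEI) = -14·(24/5)·(7·8⁴-10·8²·(24/5)²+3·(24/5)⁴)/(360·8·5000) = -2121728/29296875 m
Load 2 — uniform load w=7 kN/m over full span:
  y_2 = -wx(L³-2Lx²+x³)/(24EI) = -7·(24/5)·(8³-2·8·(24/5)²+(24/5)³)/(24·5000) = -27776/390625 m
Load 3 — applied couple M₀=5 kN·m at a=16/3 m (b=L-a=8/3):
  y_3 = (M₀x³/(6L)+C₁x)/EI  [x≤a] with C₁=M₀(3b²-L²)/(6L)=-40/9 = (5·(24/5)³/(6·8)+(-40/9)·(24/5))/5000 = -92/46875 m
Load 4 — point force P=-15 kN at a=8/3 m (b=L-a=16/3):
  y_4 = -Pa(L-x)(2Lx-a²-x²)/(6LEI)  [x>a] = -(-15)·(8/3)·(8-(24/5))·(2·8·(24/5)-(8/3)²-(24/5)²)/(6·8·5000) = 10496/421875 m
Superposition: y = Σ y_i = -31801852/263671875 m ≈ -0.120611 m

y(24/5) = -31801852/263671875 m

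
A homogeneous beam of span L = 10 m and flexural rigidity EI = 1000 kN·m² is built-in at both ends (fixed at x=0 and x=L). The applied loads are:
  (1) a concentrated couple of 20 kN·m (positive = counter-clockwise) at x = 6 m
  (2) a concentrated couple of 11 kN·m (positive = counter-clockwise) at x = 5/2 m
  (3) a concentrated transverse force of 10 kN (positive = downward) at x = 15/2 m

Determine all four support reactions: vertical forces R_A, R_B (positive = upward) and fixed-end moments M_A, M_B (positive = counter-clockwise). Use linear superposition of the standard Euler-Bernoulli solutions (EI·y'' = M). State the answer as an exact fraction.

Load 1 — applied couple M₀=20 kN·m at a=6 m (b=L-a=4):
  R_A = 6M₀ab/L³ = 6·20·6·4/10³ = 72/25 kN
  M_A = M₀b(2a-b)/L² = 20·4·(2·6-4)/10² = 32/5 kN·m
  R_B = -6M₀ab/L³ = -6·20·6·4/10³ = -72/25 kN
  M_B = M₀a(2b-a)/L² = 20·6·(2·4-6)/10² = 12/5 kN·m
Load 2 — applied couple M₀=11 kN·m at a=5/2 m (b=L-a=15/2):
  R_A = 6M₀ab/L³ = 6·11·(5/2)·(15/2)/10³ = 99/80 kN
  M_A = M₀b(2a-b)/L² = 11·(15/2)·(2·(5/2)-(15/2))/10² = -33/16 kN·m
  R_B = -6M₀ab/L³ = -6·11·(5/2)·(15/2)/10³ = -99/80 kN
  M_B = M₀a(2b-a)/L² = 11·(5/2)·(2·(15/2)-(5/2))/10² = 55/16 kN·m
Load 3 — point force P=10 kN at a=15/2 m (b=L-a=5/2):
  R_A = Pb²(3a+b)/L³ = 10·(5/2)²·(3·(15/2)+(5/2))/10³ = 25/16 kN
  M_A = Pab²/L² = 10·(15/2)·(5/2)²/10² = 75/16 kN·m
  R_B = Pa²(a+3b)/L³ = 10·(15/2)²·((15/2)+3·(5/2))/10³ = 135/16 kN
  M_B = -Pa²b/L² = -10·(15/2)²·(5/2)/10² = -225/16 kN·m
Superposition: R_A = 142/25 kN, M_A = 361/40 kN·m, R_B = 108/25 kN, M_B = -329/40 kN·m

R_A = 142/25 kN, M_A = 361/40 kN·m, R_B = 108/25 kN, M_B = -329/40 kN·m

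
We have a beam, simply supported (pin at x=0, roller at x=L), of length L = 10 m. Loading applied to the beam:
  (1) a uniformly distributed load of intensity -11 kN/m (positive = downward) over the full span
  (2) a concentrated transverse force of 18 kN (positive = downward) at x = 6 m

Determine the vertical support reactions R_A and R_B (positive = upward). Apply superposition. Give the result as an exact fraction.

R_A = -239/5 kN, R_B = -221/5 kN

Load 1 — uniform load w=-11 kN/m over full span:
  R_A = wL/2 = (-11)·10/2 = -55 kN
  R_B = wL/2 = (-11)·10/2 = -55 kN
Load 2 — point force P=18 kN at a=6 m (b=L-a=4):
  R_A = Pb/L = 18·4/10 = 36/5 kN
  R_B = Pa/L = 18·6/10 = 54/5 kN
Superposition: R_A = -239/5 kN, R_B = -221/5 kN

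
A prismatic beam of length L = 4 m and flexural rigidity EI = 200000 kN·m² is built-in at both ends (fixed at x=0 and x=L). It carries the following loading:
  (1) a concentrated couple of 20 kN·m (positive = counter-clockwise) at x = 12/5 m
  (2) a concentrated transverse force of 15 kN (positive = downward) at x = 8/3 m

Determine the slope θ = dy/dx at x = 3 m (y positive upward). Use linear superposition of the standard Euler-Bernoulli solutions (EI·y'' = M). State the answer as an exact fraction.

Load 1 — applied couple M₀=20 kN·m at a=12/5 m (b=L-a=8/5):
  θ_1 = (R_Ax²/2 - M_Ax - M₀(x-a))/EI  [x>a] with R_A=36/5, M_A=32/5 = ((36/5)·3²/2 - (32/5)·3 - 20·(3-(12/5)))/200000 = 3/500000 rad
Load 2 — point force P=15 kN at a=8/3 m (b=L-a=4/3):
  θ_2 = Pa²(L-x)(2bL-(3b+a)(L-x))/(2L³EI)  [x>a] = 15·(8/3)²·(4-3)·(2·(4/3)·4-(3·(4/3)+(8/3))·(4-3))/(2·4³·200000) = 1/60000 rad
Superposition: θ = Σ θ_i = 17/750000 rad ≈ 0.000023 rad

θ(3) = 17/750000 rad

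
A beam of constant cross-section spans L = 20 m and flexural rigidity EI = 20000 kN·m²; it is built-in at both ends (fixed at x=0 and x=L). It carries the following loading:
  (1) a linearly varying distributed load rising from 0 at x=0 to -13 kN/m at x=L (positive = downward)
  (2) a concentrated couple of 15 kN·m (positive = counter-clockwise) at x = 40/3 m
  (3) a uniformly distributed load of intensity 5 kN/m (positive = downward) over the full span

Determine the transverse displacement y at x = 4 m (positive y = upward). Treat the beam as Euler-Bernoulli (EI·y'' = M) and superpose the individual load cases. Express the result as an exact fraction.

y(4) = 877/187500 m

Load 1 — triangular load w₀=-13 kN/m (0→w₀ over full span):
  y_1 = -w₀x²(L-x)²(x+2L)/(120LEI) = -(-13)·4²·(20-4)²·(4+2·20)/(120·20·20000) = 2288/46875 m
Load 2 — applied couple M₀=15 kN·m at a=40/3 m (b=L-a=20/3):
  y_2 = (R_Ax³/6 - M_Ax²/2)/EI  [x≤a] with R_A=1, M_A=5 = (1·4³/6 - 5·4²/2)/20000 = -11/7500 m
Load 3 — uniform load w=5 kN/m over full span:
  y_3 = -wx²(L-x)²/(24EI) = -5·4²·(20-4)²/(24·20000) = -16/375 m
Superposition: y = Σ y_i = 877/187500 m ≈ 0.004677 m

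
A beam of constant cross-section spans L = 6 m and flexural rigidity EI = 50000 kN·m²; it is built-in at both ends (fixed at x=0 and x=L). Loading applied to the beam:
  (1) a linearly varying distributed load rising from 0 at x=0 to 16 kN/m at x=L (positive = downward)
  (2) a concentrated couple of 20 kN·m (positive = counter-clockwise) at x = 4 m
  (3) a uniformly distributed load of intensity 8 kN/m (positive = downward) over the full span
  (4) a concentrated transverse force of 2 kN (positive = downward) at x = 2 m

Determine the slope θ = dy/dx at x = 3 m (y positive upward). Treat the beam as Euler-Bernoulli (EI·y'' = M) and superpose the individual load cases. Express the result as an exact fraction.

θ(3) = -11/375000 rad

Load 1 — triangular load w₀=16 kN/m (0→w₀ over full span):
  θ_1 = -w₀(2x(L-x)(L-2x)(x+2L)+x²(L-x)²)/(120LEI) = -16·(2·3·(6-3)·(6-2·3)·(3+2·6)+3²·(6-3)²)/(120·6·50000) = -9/250000 rad
Load 2 — applied couple M₀=20 kN·m at a=4 m (b=L-a=2):
  θ_2 = (R_Ax²/2 - M_Ax)/EI  [x≤a] with R_A=40/9, M_A=20/3 = ((40/9)·3²/2 - (20/3)·3)/50000 = 0 rad
Load 3 — uniform load w=8 kN/m over full span:
  θ_3 = -wx(L-x)(L-2x)/(12EI) = -8·3·(6-3)·(6-2·3)/(12·50000) = 0 rad
Load 4 — point force P=2 kN at a=2 m (b=L-a=4):
  θ_4 = Pa²(L-x)(2bL-(3b+a)(L-x))/(2L³EI)  [x>a] = 2·2²·(6-3)·(2·4·6-(3·4+2)·(6-3))/(2·6³·50000) = 1/150000 rad
Superposition: θ = Σ θ_i = -11/375000 rad ≈ -0.000029 rad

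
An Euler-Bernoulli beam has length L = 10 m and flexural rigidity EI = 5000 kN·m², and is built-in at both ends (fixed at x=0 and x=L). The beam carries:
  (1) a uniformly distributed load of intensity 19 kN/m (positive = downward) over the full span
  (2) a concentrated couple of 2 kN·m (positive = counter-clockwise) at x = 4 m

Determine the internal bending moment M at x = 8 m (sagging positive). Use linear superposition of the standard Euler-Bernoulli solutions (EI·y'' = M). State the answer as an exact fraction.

M(8) = -2351/375 kN·m

Load 1 — uniform load w=19 kN/m over full span:
  M_1 = wLx/2 - wL²/12 - wx²/2 = 19·10·8/2 - 19·10²/12 - 19·8²/2 = -19/3 kN·m
Load 2 — applied couple M₀=2 kN·m at a=4 m (b=L-a=6):
  M_2 = R_Ax - M_A - M₀  [x>a] with R_A=36/125, M_A=6/25 = (36/125)·8 - (6/25) - 2 = 8/125 kN·m
Superposition: M = Σ M_i = -2351/375 kN·m ≈ -6.269333 kN·m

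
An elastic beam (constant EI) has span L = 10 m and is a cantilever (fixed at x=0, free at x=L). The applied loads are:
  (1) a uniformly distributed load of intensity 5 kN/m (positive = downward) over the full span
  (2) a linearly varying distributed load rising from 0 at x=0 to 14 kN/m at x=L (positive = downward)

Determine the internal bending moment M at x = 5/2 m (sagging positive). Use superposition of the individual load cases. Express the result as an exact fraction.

Load 1 — uniform load w=5 kN/m over full span:
  M_1 = -w(L-x)²/2 = -5·(10-(5/2))²/2 = -1125/8 kN·m
Load 2 — triangular load w₀=14 kN/m (0→w₀ over full span):
  M_2 = w₀Lx/2 - w₀L²/3 - w₀x³/(6L) = 14·10·(5/2)/2 - 14·10²/3 - 14·(5/2)³/(6·10) = -4725/16 kN·m
Superposition: M = Σ M_i = -6975/16 kN·m ≈ -435.937500 kN·m

M(5/2) = -6975/16 kN·m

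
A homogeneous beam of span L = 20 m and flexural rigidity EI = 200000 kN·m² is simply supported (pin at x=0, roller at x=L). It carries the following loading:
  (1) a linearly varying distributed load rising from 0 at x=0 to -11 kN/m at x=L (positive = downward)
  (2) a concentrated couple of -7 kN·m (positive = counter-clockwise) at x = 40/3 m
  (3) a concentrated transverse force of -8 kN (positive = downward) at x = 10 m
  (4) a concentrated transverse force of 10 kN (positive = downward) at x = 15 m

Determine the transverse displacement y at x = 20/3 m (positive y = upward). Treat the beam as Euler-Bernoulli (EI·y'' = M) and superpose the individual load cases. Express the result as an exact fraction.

Load 1 — triangular load w₀=-11 kN/m (0→w₀ over full span):
  y_1 = -w₀x(7L⁴-10L²x²+3x⁴)/(360LEI) = -(-11)·(20/3)·(7·20⁴-10·20²·(20/3)²+3·(20/3)⁴)/(360·20·200000) = 176/3645 m
Load 2 — applied couple M₀=-7 kN·m at a=40/3 m (b=L-a=20/3):
  y_2 = (M₀x³/(6L)+C₁x)/EI  [x≤a] with C₁=M₀(3b²-L²)/(6L)=140/9 = ((-7)·(20/3)³/(6·20)+(140/9)·(20/3))/200000 = 7/16200 m
Load 3 — point force P=-8 kN at a=10 m (b=L-a=10):
  y_3 = -Pbx(L²-b²-x²)/(6LEI)  [x≤a] = -(-8)·10·(20/3)·(20²-10²-(20/3)²)/(6·20·200000) = 23/4050 m
Load 4 — point force P=10 kN at a=15 m (b=L-a=5):
  y_4 = -Pbx(L²-b²-x²)/(6LEI)  [x≤a] = -10·5·(20/3)·(20²-5²-(20/3)²)/(6·20·200000) = -119/25920 m
Superposition: y = Σ y_i = 58093/1166400 m ≈ 0.049805 m

y(20/3) = 58093/1166400 m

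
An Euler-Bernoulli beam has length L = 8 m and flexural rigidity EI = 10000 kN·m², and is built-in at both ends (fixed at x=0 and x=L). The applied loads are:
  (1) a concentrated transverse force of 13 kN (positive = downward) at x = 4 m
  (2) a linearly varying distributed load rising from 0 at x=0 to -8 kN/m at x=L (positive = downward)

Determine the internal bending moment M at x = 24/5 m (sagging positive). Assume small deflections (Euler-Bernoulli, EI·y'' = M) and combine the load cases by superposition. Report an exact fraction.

Load 1 — point force P=13 kN at a=4 m (b=L-a=4):
  M_1 = Pa²(a+3b)(L-x)/L³ - Pa²b/L²  [x>a] = 13·4²·(4+3·4)·(8-(24/5))/8³ - 13·4²·4/8² = 39/5 kN·m
Load 2 — triangular load w₀=-8 kN/m (0→w₀ over full span):
  M_2 = 3w₀Lx/20 - w₀L²/30 - w₀x³/(6L) = 3·(-8)·8·(24/5)/20 - (-8)·8²/30 - (-8)·(24/5)³/(6·8) = -3968/375 kN·m
Superposition: M = Σ M_i = -1043/375 kN·m ≈ -2.781333 kN·m

M(24/5) = -1043/375 kN·m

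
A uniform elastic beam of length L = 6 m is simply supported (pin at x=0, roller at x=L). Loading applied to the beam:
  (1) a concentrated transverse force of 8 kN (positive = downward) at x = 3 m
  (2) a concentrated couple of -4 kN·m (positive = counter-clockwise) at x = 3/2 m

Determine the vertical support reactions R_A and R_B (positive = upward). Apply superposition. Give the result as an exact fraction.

R_A = 10/3 kN, R_B = 14/3 kN

Load 1 — point force P=8 kN at a=3 m (b=L-a=3):
  R_A = Pb/L = 8·3/6 = 4 kN
  R_B = Pa/L = 8·3/6 = 4 kN
Load 2 — applied couple M₀=-4 kN·m at a=3/2 m (b=L-a=9/2):
  R_A = M₀/L = (-4)/6 = -2/3 kN
  R_B = -M₀/L = -(-4)/6 = 2/3 kN
Superposition: R_A = 10/3 kN, R_B = 14/3 kN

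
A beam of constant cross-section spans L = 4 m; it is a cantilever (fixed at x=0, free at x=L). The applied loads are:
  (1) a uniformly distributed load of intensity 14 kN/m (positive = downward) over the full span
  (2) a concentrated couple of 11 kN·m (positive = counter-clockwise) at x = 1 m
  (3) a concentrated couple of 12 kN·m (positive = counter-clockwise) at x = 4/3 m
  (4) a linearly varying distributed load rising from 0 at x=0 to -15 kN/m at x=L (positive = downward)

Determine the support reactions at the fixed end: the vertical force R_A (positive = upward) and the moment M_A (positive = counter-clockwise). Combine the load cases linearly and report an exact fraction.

Load 1 — uniform load w=14 kN/m over full span:
  R_A = wL = 14·4 = 56 kN
  M_A = wL²/2 = 14·4²/2 = 112 kN·m
Load 2 — applied couple M₀=11 kN·m at a=1 m (b=L-a=3):
  R_A = 0 kN
  M_A = -M₀ = -11 kN·m
Load 3 — applied couple M₀=12 kN·m at a=4/3 m (b=L-a=8/3):
  R_A = 0 kN
  M_A = -M₀ = -12 kN·m
Load 4 — triangular load w₀=-15 kN/m (0→w₀ over full span):
  R_A = w₀L/2 = (-15)·4/2 = -30 kN
  M_A = w₀L²/3 = (-15)·4²/3 = -80 kN·m
Superposition: R_A = 26 kN, M_A = 9 kN·m

R_A = 26 kN, M_A = 9 kN·m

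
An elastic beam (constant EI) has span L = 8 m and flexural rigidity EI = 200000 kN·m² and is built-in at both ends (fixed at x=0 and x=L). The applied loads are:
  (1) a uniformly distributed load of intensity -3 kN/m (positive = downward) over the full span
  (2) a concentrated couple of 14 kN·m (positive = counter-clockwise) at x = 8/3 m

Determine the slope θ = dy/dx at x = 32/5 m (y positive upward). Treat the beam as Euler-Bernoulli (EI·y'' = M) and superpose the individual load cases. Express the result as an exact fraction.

θ(32/5) = -131/1562500 rad

Load 1 — uniform load w=-3 kN/m over full span:
  θ_1 = -wx(L-x)(L-2x)/(12EI) = -(-3)·(32/5)·(8-(32/5))·(8-2·(32/5))/(12·200000) = -24/390625 rad
Load 2 — applied couple M₀=14 kN·m at a=8/3 m (b=L-a=16/3):
  θ_2 = (R_Ax²/2 - M_Ax - M₀(x-a))/EI  [x>a] with R_A=7/3, M_A=0 = ((7/3)·(32/5)²/2 - 0·(32/5) - 14·((32/5)-(8/3)))/200000 = -7/312500 rad
Superposition: θ = Σ θ_i = -131/1562500 rad ≈ -0.000084 rad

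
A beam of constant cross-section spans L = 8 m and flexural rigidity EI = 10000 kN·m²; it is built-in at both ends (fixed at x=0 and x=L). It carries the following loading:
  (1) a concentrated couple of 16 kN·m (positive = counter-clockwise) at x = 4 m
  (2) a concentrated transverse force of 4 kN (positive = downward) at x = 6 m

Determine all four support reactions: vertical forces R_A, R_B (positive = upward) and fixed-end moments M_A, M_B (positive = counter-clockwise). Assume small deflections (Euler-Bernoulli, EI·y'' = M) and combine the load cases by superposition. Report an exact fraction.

R_A = 29/8 kN, M_A = 11/2 kN·m, R_B = 3/8 kN, M_B = -1/2 kN·m

Load 1 — applied couple M₀=16 kN·m at a=4 m (b=L-a=4):
  R_A = 6M₀ab/L³ = 6·16·4·4/8³ = 3 kN
  M_A = M₀b(2a-b)/L² = 16·4·(2·4-4)/8² = 4 kN·m
  R_B = -6M₀ab/L³ = -6·16·4·4/8³ = -3 kN
  M_B = M₀a(2b-a)/L² = 16·4·(2·4-4)/8² = 4 kN·m
Load 2 — point force P=4 kN at a=6 m (b=L-a=2):
  R_A = Pb²(3a+b)/L³ = 4·2²·(3·6+2)/8³ = 5/8 kN
  M_A = Pab²/L² = 4·6·2²/8² = 3/2 kN·m
  R_B = Pa²(a+3b)/L³ = 4·6²·(6+3·2)/8³ = 27/8 kN
  M_B = -Pa²b/L² = -4·6²·2/8² = -9/2 kN·m
Superposition: R_A = 29/8 kN, M_A = 11/2 kN·m, R_B = 3/8 kN, M_B = -1/2 kN·m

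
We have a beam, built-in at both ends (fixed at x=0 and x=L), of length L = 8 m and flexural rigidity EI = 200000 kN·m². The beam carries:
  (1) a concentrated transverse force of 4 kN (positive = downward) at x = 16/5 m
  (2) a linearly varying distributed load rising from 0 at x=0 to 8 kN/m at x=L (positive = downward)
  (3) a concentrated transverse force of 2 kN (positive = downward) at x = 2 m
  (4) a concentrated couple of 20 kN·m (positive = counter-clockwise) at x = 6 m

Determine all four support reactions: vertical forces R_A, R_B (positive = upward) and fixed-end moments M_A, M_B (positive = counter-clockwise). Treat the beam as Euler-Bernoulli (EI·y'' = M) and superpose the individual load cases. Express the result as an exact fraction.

R_A = 4173/250 kN, M_A = 22631/750 kN·m, R_B = 5327/250 kN, M_B = -8293/250 kN·m

Load 1 — point force P=4 kN at a=16/5 m (b=L-a=24/5):
  R_A = Pb²(3a+b)/L³ = 4·(24/5)²·(3·(16/5)+(24/5))/8³ = 324/125 kN
  M_A = Pab²/L² = 4·(16/5)·(24/5)²/8² = 576/125 kN·m
  R_B = Pa²(a+3b)/L³ = 4·(16/5)²·((16/5)+3·(24/5))/8³ = 176/125 kN
  M_B = -Pa²b/L² = -4·(16/5)²·(24/5)/8² = -384/125 kN·m
Load 2 — triangular load w₀=8 kN/m (0→w₀ over full span):
  R_A = 3w₀L/20 = 3·8·8/20 = 48/5 kN
  M_A = w₀L²/30 = 8·8²/30 = 256/15 kN·m
  R_B = 7w₀L/20 = 7·8·8/20 = 112/5 kN
  M_B = -w₀L²/20 = -8·8²/20 = -128/5 kN·m
Load 3 — point force P=2 kN at a=2 m (b=L-a=6):
  R_A = Pb²(3a+b)/L³ = 2·6²·(3·2+6)/8³ = 27/16 kN
  M_A = Pab²/L² = 2·2·6²/8² = 9/4 kN·m
  R_B = Pa²(a+3b)/L³ = 2·2²·(2+3·6)/8³ = 5/16 kN
  M_B = -Pa²b/L² = -2·2²·6/8² = -3/4 kN·m
Load 4 — applied couple M₀=20 kN·m at a=6 m (b=L-a=2):
  R_A = 6M₀ab/L³ = 6·20·6·2/8³ = 45/16 kN
  M_A = M₀b(2a-b)/L² = 20·2·(2·6-2)/8² = 25/4 kN·m
  R_B = -6M₀ab/L³ = -6·20·6·2/8³ = -45/16 kN
  M_B = M₀a(2b-a)/L² = 20·6·(2·2-6)/8² = -15/4 kN·m
Superposition: R_A = 4173/250 kN, M_A = 22631/750 kN·m, R_B = 5327/250 kN, M_B = -8293/250 kN·m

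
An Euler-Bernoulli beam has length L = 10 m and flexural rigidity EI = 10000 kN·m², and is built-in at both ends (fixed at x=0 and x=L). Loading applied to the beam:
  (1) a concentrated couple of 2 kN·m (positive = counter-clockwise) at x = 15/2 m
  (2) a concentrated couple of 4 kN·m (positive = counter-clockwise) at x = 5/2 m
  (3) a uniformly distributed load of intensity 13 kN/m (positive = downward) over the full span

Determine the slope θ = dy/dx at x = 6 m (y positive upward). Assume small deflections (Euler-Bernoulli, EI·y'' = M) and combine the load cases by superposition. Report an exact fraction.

Load 1 — applied couple M₀=2 kN·m at a=15/2 m (b=L-a=5/2):
  θ_1 = (R_Ax²/2 - M_Ax)/EI  [x≤a] with R_A=9/40, M_A=5/8 = ((9/40)·6²/2 - (5/8)·6)/10000 = 3/100000 rad
Load 2 — applied couple M₀=4 kN·m at a=5/2 m (b=L-a=15/2):
  θ_2 = (R_Ax²/2 - M_Ax - M₀(x-a))/EI  [x>a] with R_A=9/20, M_A=-3/4 = ((9/20)·6²/2 - (-3/4)·6 - 4·(6-(5/2)))/10000 = -7/50000 rad
Load 3 — uniform load w=13 kN/m over full span:
  θ_3 = -wx(L-x)(L-2x)/(12EI) = -13·6·(10-6)·(10-2·6)/(12·10000) = 13/2500 rad
Superposition: θ = Σ θ_i = 509/100000 rad ≈ 0.005090 rad

θ(6) = 509/100000 rad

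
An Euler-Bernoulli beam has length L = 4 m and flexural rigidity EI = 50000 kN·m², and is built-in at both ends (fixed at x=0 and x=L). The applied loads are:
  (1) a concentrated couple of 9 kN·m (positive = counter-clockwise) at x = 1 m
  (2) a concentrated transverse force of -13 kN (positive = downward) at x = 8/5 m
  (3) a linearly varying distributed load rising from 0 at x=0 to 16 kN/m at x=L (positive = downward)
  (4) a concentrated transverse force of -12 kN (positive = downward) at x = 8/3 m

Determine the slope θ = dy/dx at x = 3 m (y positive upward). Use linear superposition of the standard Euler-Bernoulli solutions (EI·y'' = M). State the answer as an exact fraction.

Load 1 — applied couple M₀=9 kN·m at a=1 m (b=L-a=3):
  θ_1 = (R_Ax²/2 - M_Ax - M₀(x-a))/EI  [x>a] with R_A=81/32, M_A=-27/16 = ((81/32)·3²/2 - (-27/16)·3 - 9·(3-1))/50000 = -99/3200000 rad
Load 2 — point force P=-13 kN at a=8/5 m (b=L-a=12/5):
  θ_2 = Pa²(L-x)(2bL-(3b+a)(L-x))/(2L³EI)  [x>a] = (-13)·(8/5)²·(4-3)·(2·(12/5)·4-(3·(12/5)+(8/5))·(4-3))/(2·4³·50000) = -169/3125000 rad
Load 3 — triangular load w₀=16 kN/m (0→w₀ over full span):
  θ_3 = -w₀(2x(L-x)(L-2x)(x+2L)+x²(L-x)²)/(120LEI) = -16·(2·3·(4-3)·(4-2·3)·(3+2·4)+3²·(4-3)²)/(120·4·50000) = 41/500000 rad
Load 4 — point force P=-12 kN at a=8/3 m (b=L-a=4/3):
  θ_4 = Pa²(L-x)(2bL-(3b+a)(L-x))/(2L³EI)  [x>a] = (-12)·(8/3)²·(4-3)·(2·(4/3)·4-(3·(4/3)+(8/3))·(4-3))/(2·4³·50000) = -1/18750 rad
Superposition: θ = Σ θ_i = -67621/1200000000 rad ≈ -0.000056 rad

θ(3) = -67621/1200000000 rad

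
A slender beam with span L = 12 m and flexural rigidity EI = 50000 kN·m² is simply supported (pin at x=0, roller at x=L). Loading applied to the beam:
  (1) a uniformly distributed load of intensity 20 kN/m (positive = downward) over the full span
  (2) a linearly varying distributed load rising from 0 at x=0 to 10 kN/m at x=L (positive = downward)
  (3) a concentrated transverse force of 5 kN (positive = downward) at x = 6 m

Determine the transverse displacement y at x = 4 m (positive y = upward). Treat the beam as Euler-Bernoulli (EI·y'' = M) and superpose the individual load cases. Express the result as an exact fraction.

Load 1 — uniform load w=20 kN/m over full span:
  y_1 = -wx(L³-2Lx²+x³)/(24EI) = -20·4·(12³-2·12·4²+4³)/(24·50000) = -176/1875 m
Load 2 — triangular load w₀=10 kN/m (0→w₀ over full span):
  y_2 = -w₀x(7L⁴-10L²x²+3x⁴)/(360LEI) = -10·4·(7·12⁴-10·12²·4²+3·4⁴)/(360·12·50000) = -128/5625 m
Load 3 — point force P=5 kN at a=6 m (b=L-a=6):
  y_3 = -Pbx(L²-b²-x²)/(6LEI)  [x≤a] = -5·6·4·(12²-6²-4²)/(6·12·50000) = -23/7500 m
Superposition: y = Σ y_i = -2693/22500 m ≈ -0.119689 m

y(4) = -2693/22500 m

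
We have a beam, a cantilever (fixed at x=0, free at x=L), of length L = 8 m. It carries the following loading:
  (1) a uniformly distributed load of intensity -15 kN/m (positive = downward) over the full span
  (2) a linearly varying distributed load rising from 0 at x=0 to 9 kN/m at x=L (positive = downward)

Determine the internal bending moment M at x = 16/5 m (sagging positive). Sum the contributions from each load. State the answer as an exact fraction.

M(16/5) = 11232/125 kN·m

Load 1 — uniform load w=-15 kN/m over full span:
  M_1 = -w(L-x)²/2 = -(-15)·(8-(16/5))²/2 = 864/5 kN·m
Load 2 — triangular load w₀=9 kN/m (0→w₀ over full span):
  M_2 = w₀Lx/2 - w₀L²/3 - w₀x³/(6L) = 9·8·(16/5)/2 - 9·8²/3 - 9·(16/5)³/(6·8) = -10368/125 kN·m
Superposition: M = Σ M_i = 11232/125 kN·m ≈ 89.856000 kN·m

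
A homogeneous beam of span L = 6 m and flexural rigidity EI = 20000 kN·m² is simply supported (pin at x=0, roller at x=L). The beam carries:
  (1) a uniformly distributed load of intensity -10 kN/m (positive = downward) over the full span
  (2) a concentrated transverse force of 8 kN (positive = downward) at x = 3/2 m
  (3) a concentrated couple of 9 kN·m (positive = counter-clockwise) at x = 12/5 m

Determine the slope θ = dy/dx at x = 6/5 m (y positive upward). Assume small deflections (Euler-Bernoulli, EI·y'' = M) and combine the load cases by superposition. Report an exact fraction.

Load 1 — uniform load w=-10 kN/m over full span:
  θ_1 = -w(L³-6Lx²+4x³)/(24EI) = -(-10)·(6³-6·6·(6/5)²+4·(6/5)³)/(24·20000) = 891/250000 rad
Load 2 — point force P=8 kN at a=3/2 m (b=L-a=9/2):
  θ_2 = -Pb(L²-b²-3x²)/(6LEI)  [x≤a] = -8·(9/2)·(6²-(9/2)²-3·(6/5)²)/(6·6·20000) = -1143/2000000 rad
Load 3 — applied couple M₀=9 kN·m at a=12/5 m (b=L-a=18/5):
  θ_3 = (M₀x²/(2L)+C₁)/EI  [x≤a] with C₁=M₀(3b²-L²)/(6L)=18/25 = (9·(6/5)²/(2·6)+(18/25))/20000 = 9/100000 rad
Superposition: θ = Σ θ_i = 1233/400000 rad ≈ 0.003083 rad

θ(6/5) = 1233/400000 rad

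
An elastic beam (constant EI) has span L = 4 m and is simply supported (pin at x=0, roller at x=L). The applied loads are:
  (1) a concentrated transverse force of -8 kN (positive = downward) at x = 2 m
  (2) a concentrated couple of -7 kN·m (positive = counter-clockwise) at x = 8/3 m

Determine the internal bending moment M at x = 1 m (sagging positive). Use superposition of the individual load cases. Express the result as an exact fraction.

M(1) = -23/4 kN·m

Load 1 — point force P=-8 kN at a=2 m (b=L-a=2):
  M_1 = Pbx/L  [x≤a] = (-8)·2·1/4 = -4 kN·m
Load 2 — applied couple M₀=-7 kN·m at a=8/3 m (b=L-a=4/3):
  M_2 = M₀x/L  [x≤a] = (-7)·1/4 = -7/4 kN·m
Superposition: M = Σ M_i = -23/4 kN·m ≈ -5.750000 kN·m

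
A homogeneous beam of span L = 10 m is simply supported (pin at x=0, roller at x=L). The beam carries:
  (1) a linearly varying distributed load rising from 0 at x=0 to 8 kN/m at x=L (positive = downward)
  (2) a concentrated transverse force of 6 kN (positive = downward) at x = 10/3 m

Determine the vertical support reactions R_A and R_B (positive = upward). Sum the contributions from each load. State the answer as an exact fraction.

Load 1 — triangular load w₀=8 kN/m (0→w₀ over full span):
  R_A = w₀L/6 = 8·10/6 = 40/3 kN
  R_B = w₀L/3 = 8·10/3 = 80/3 kN
Load 2 — point force P=6 kN at a=10/3 m (b=L-a=20/3):
  R_A = Pb/L = 6·(20/3)/10 = 4 kN
  R_B = Pa/L = 6·(10/3)/10 = 2 kN
Superposition: R_A = 52/3 kN, R_B = 86/3 kN

R_A = 52/3 kN, R_B = 86/3 kN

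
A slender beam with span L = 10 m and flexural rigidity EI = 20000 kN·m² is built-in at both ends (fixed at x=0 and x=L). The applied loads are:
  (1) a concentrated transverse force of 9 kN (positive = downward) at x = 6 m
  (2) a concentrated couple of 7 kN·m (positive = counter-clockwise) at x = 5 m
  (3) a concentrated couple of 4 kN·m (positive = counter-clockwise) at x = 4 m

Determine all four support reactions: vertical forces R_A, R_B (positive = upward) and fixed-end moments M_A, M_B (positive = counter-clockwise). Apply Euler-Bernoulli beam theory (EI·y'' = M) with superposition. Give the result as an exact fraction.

Load 1 — point force P=9 kN at a=6 m (b=L-a=4):
  R_A = Pb²(3a+b)/L³ = 9·4²·(3·6+4)/10³ = 396/125 kN
  M_A = Pab²/L² = 9·6·4²/10² = 216/25 kN·m
  R_B = Pa²(a+3b)/L³ = 9·6²·(6+3·4)/10³ = 729/125 kN
  M_B = -Pa²b/L² = -9·6²·4/10² = -324/25 kN·m
Load 2 — applied couple M₀=7 kN·m at a=5 m (b=L-a=5):
  R_A = 6M₀ab/L³ = 6·7·5·5/10³ = 21/20 kN
  M_A = M₀b(2a-b)/L² = 7·5·(2·5-5)/10² = 7/4 kN·m
  R_B = -6M₀ab/L³ = -6·7·5·5/10³ = -21/20 kN
  M_B = M₀a(2b-a)/L² = 7·5·(2·5-5)/10² = 7/4 kN·m
Load 3 — applied couple M₀=4 kN·m at a=4 m (b=L-a=6):
  R_A = 6M₀ab/L³ = 6·4·4·6/10³ = 72/125 kN
  M_A = M₀b(2a-b)/L² = 4·6·(2·4-6)/10² = 12/25 kN·m
  R_B = -6M₀ab/L³ = -6·4·4·6/10³ = -72/125 kN
  M_B = M₀a(2b-a)/L² = 4·4·(2·6-4)/10² = 32/25 kN·m
Superposition: R_A = 2397/500 kN, M_A = 1087/100 kN·m, R_B = 2103/500 kN, M_B = -993/100 kN·m

R_A = 2397/500 kN, M_A = 1087/100 kN·m, R_B = 2103/500 kN, M_B = -993/100 kN·m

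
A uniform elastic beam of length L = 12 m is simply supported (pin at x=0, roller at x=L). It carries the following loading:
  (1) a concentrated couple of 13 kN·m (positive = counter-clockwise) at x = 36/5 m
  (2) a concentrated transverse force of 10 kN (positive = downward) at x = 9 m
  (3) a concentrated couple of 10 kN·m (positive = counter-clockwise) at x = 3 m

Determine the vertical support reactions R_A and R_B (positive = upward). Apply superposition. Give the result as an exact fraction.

R_A = 53/12 kN, R_B = 67/12 kN

Load 1 — applied couple M₀=13 kN·m at a=36/5 m (b=L-a=24/5):
  R_A = M₀/L = 13/12 kN
  R_B = -M₀/L = -13/12 kN
Load 2 — point force P=10 kN at a=9 m (b=L-a=3):
  R_A = Pb/L = 10·3/12 = 5/2 kN
  R_B = Pa/L = 10·9/12 = 15/2 kN
Load 3 — applied couple M₀=10 kN·m at a=3 m (b=L-a=9):
  R_A = M₀/L = 10/12 = 5/6 kN
  R_B = -M₀/L = -10/12 = -5/6 kN
Superposition: R_A = 53/12 kN, R_B = 67/12 kN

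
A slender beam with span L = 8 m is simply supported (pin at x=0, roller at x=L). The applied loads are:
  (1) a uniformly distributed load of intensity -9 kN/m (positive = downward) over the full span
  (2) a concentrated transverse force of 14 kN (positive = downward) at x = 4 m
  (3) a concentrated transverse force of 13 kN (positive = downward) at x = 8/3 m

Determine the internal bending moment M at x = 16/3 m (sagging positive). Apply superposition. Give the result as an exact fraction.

Load 1 — uniform load w=-9 kN/m over full span:
  M_1 = wx(L-x)/2 = (-9)·(16/3)·(8-(16/3))/2 = -64 kN·m
Load 2 — point force P=14 kN at a=4 m (b=L-a=4):
  M_2 = Pa(L-x)/L  [x>a] = 14·4·(8-(16/3))/8 = 56/3 kN·m
Load 3 — point force P=13 kN at a=8/3 m (b=L-a=16/3):
  M_3 = Pa(L-x)/L  [x>a] = 13·(8/3)·(8-(16/3))/8 = 104/9 kN·m
Superposition: M = Σ M_i = -304/9 kN·m ≈ -33.777778 kN·m

M(16/3) = -304/9 kN·m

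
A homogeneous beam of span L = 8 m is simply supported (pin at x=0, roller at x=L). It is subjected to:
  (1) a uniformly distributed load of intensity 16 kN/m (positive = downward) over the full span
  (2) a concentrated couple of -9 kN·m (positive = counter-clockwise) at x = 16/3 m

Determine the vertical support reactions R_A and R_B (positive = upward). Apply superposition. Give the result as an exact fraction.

R_A = 503/8 kN, R_B = 521/8 kN

Load 1 — uniform load w=16 kN/m over full span:
  R_A = wL/2 = 16·8/2 = 64 kN
  R_B = wL/2 = 16·8/2 = 64 kN
Load 2 — applied couple M₀=-9 kN·m at a=16/3 m (b=L-a=8/3):
  R_A = M₀/L = (-9)/8 = -9/8 kN
  R_B = -M₀/L = -(-9)/8 = 9/8 kN
Superposition: R_A = 503/8 kN, R_B = 521/8 kN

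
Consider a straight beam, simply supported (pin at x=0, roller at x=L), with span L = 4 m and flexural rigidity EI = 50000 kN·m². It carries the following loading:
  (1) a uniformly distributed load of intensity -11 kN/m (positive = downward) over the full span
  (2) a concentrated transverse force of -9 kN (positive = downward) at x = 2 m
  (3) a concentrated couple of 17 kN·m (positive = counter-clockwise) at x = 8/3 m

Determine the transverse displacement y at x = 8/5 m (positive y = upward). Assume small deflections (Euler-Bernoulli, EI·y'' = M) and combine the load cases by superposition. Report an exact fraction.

Load 1 — uniform load w=-11 kN/m over full span:
  y_1 = -wx(L³-2Lx²+x³)/(24EI) = -(-11)·(8/5)·(4³-2·4·(8/5)²+(8/5)³)/(24·50000) = 1364/1953125 m
Load 2 — point force P=-9 kN at a=2 m (b=L-a=2):
  y_2 = -Pbx(L²-b²-x²)/(6LEI)  [x≤a] = -(-9)·2·(8/5)·(4²-2²-(8/5)²)/(6·4·50000) = 177/781250 m
Load 3 — applied couple M₀=17 kN·m at a=8/3 m (b=L-a=4/3):
  y_3 = (M₀x³/(6L)+C₁x)/EI  [x≤a] with C₁=M₀(3b²-L²)/(6L)=-68/9 = (17·(8/5)³/(6·4)+(-68/9)·(8/5))/50000 = -646/3515625 m
Superposition: y = Σ y_i = 26057/35156250 m ≈ 0.000741 m

y(8/5) = 26057/35156250 m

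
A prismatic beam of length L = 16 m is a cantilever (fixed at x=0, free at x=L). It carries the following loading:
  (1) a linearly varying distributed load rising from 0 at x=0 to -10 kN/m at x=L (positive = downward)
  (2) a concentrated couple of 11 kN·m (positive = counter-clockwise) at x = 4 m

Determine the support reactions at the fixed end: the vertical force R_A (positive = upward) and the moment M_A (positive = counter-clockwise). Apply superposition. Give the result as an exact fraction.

Load 1 — triangular load w₀=-10 kN/m (0→w₀ over full span):
  R_A = w₀L/2 = (-10)·16/2 = -80 kN
  M_A = w₀L²/3 = (-10)·16²/3 = -2560/3 kN·m
Load 2 — applied couple M₀=11 kN·m at a=4 m (b=L-a=12):
  R_A = 0 kN
  M_A = -M₀ = -11 kN·m
Superposition: R_A = -80 kN, M_A = -2593/3 kN·m

R_A = -80 kN, M_A = -2593/3 kN·m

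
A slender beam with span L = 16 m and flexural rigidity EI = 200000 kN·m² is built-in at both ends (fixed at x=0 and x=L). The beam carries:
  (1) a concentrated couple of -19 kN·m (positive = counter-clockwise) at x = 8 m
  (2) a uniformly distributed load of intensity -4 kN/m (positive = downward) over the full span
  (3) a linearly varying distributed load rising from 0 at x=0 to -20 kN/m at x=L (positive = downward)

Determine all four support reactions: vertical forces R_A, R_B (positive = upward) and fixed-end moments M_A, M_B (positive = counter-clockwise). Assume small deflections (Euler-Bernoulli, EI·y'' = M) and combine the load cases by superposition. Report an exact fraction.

Load 1 — applied couple M₀=-19 kN·m at a=8 m (b=L-a=8):
  R_A = 6M₀ab/L³ = 6·(-19)·8·8/16³ = -57/32 kN
  M_A = M₀b(2a-b)/L² = (-19)·8·(2·8-8)/16² = -19/4 kN·m
  R_B = -6M₀ab/L³ = -6·(-19)·8·8/16³ = 57/32 kN
  M_B = M₀a(2b-a)/L² = (-19)·8·(2·8-8)/16² = -19/4 kN·m
Load 2 — uniform load w=-4 kN/m over full span:
  R_A = wL/2 = (-4)·16/2 = -32 kN
  M_A = wL²/12 = (-4)·16²/12 = -256/3 kN·m
  R_B = wL/2 = (-4)·16/2 = -32 kN
  M_B = -wL²/12 = -(-4)·16²/12 = 256/3 kN·m
Load 3 — triangular load w₀=-20 kN/m (0→w₀ over full span):
  R_A = 3w₀L/20 = 3·(-20)·16/20 = -48 kN
  M_A = w₀L²/30 = (-20)·16²/30 = -512/3 kN·m
  R_B = 7w₀L/20 = 7·(-20)·16/20 = -112 kN
  M_B = -w₀L²/20 = -(-20)·16²/20 = 256 kN·m
Superposition: R_A = -2617/32 kN, M_A = -1043/4 kN·m, R_B = -4551/32 kN, M_B = 4039/12 kN·m

R_A = -2617/32 kN, M_A = -1043/4 kN·m, R_B = -4551/32 kN, M_B = 4039/12 kN·m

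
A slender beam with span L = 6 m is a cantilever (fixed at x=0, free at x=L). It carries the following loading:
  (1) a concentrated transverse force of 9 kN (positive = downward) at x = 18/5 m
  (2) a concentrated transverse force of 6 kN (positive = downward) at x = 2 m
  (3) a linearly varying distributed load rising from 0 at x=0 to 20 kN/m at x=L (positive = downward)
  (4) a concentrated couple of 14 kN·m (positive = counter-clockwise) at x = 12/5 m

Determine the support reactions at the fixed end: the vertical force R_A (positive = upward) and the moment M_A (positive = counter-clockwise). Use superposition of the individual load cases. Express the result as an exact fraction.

R_A = 75 kN, M_A = 1352/5 kN·m

Load 1 — point force P=9 kN at a=18/5 m (b=L-a=12/5):
  R_A = P = 9 kN
  M_A = Pa = 9·(18/5) = 162/5 kN·m
Load 2 — point force P=6 kN at a=2 m (b=L-a=4):
  R_A = P = 6 kN
  M_A = Pa = 6·2 = 12 kN·m
Load 3 — triangular load w₀=20 kN/m (0→w₀ over full span):
  R_A = w₀L/2 = 20·6/2 = 60 kN
  M_A = w₀L²/3 = 20·6²/3 = 240 kN·m
Load 4 — applied couple M₀=14 kN·m at a=12/5 m (b=L-a=18/5):
  R_A = 0 kN
  M_A = -M₀ = -14 kN·m
Superposition: R_A = 75 kN, M_A = 1352/5 kN·m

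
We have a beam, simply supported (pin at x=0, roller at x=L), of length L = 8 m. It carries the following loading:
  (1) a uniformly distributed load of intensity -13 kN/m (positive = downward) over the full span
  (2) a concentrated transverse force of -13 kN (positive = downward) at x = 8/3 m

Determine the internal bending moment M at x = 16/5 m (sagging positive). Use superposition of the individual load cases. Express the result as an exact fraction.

M(16/5) = -3016/25 kN·m

Load 1 — uniform load w=-13 kN/m over full span:
  M_1 = wx(L-x)/2 = (-13)·(16/5)·(8-(16/5))/2 = -2496/25 kN·m
Load 2 — point force P=-13 kN at a=8/3 m (b=L-a=16/3):
  M_2 = Pa(L-x)/L  [x>a] = (-13)·(8/3)·(8-(16/5))/8 = -104/5 kN·m
Superposition: M = Σ M_i = -3016/25 kN·m ≈ -120.640000 kN·m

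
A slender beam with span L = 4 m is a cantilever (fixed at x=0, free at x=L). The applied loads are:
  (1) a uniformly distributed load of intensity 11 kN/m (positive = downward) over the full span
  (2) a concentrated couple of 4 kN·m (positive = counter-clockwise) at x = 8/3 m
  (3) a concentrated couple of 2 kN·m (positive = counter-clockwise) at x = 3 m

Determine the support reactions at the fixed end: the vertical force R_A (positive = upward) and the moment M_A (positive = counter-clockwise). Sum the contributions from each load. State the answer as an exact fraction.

R_A = 44 kN, M_A = 82 kN·m

Load 1 — uniform load w=11 kN/m over full span:
  R_A = wL = 11·4 = 44 kN
  M_A = wL²/2 = 11·4²/2 = 88 kN·m
Load 2 — applied couple M₀=4 kN·m at a=8/3 m (b=L-a=4/3):
  R_A = 0 kN
  M_A = -M₀ = -4 kN·m
Load 3 — applied couple M₀=2 kN·m at a=3 m (b=L-a=1):
  R_A = 0 kN
  M_A = -M₀ = -2 kN·m
Superposition: R_A = 44 kN, M_A = 82 kN·m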